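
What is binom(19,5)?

11628

C(19,5) = (19·18·17·16·15) / 5! = 1395360 / 120 = 11628.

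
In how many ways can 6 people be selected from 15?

5005

This is C(15,6) = 5005.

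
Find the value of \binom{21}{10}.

C(21,10) = (21·20·19·18·17·16·15·14·13·12) / 10! = 1279935820800 / 3628800 = 352716.

352716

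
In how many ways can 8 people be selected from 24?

735471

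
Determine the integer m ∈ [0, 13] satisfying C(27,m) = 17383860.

12

C(27,m) increases on 0 ≤ m ≤ 13. C(27,11) = 13037895 and C(27,12) = 17383860, so m = 12.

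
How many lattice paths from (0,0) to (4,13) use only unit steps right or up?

Each path is a sequence of 17 steps with 4 rights: C(17,4) = 2380.

2380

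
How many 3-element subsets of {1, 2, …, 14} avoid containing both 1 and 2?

352

All 3-subsets: C(14,3) = 364. Those containing both fixed elements: C(12,1) = 12.
364 − 12 = 352.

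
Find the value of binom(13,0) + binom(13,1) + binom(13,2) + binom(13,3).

378

1 + 13 + 78 + 286 = 378.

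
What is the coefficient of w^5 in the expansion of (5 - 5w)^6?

-93750

The general term is C(6,j)·(5)^j·(-5w)^(6-j); the w^5 term has j = 1.
C(6,1) = 6.
Coefficient = C(6,1) · 5^1 · (-5)^5 = 6 · 5 · (-3125) = -93750.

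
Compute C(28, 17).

C(28,17) = C(28,11) by symmetry.
C(28,11) = (28·27·26·25·24·23·22·21·20·19·18) / 11! = 857180548224000 / 39916800 = 21474180.

21474180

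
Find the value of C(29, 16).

67863915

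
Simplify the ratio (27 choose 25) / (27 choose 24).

C(n,k+1)/C(n,k) = (n−k)/(k+1) = (27−24)/(24+1) = 3/25.

3/25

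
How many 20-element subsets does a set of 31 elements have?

84672315

C(31,20) = C(31,11) by symmetry.
C(31,11) = (31·30·29·28·27·26·25·24·23·22·21) / 11! = 3379847863392000 / 39916800 = 84672315.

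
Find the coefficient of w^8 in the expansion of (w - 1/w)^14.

-364

General term: C(14,j)·(w)^j·(-1/w)^(14-j), with w-exponent 1j − 1(14−j) = 2j − 14.
Set 2j − 14 = 8: j = 11.
C(14,11) = 364; 1^11 = 1; (-1)^3 = -1.
Coefficient = 364 · 1 · (-1) = -364.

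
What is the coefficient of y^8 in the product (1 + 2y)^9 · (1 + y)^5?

Coefficient of y^8 = Σ_{j} C(9,j)·2^j·C(5,8-j)·1^(8-j) for j from 3 to 8.
= 672 + 10080 + 40320 + 53760 + 23040 + 2304 = 130176.

130176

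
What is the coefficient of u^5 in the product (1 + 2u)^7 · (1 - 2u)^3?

Coefficient of u^5 = Σ_{j} C(7,j)·2^j·C(3,5-j)·(-2)^(5-j) for j from 2 to 5.
= (-672) + 3360 + (-3360) + 672 = 0.

0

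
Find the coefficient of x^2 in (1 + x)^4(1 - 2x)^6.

Coefficient of x^2 = Σ_{j} C(4,j)·1^j·C(6,2-j)·(-2)^(2-j) for j from 0 to 2.
= 60 + (-48) + 6 = 18.

18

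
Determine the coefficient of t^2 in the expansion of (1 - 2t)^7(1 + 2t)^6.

Coefficient of t^2 = Σ_{j} C(7,j)·(-2)^j·C(6,2-j)·2^(2-j) for j from 0 to 2.
= 60 + (-168) + 84 = -24.

-24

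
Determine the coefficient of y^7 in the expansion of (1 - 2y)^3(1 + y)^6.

Coefficient of y^7 = Σ_{j} C(3,j)·(-2)^j·C(6,7-j)·1^(7-j) for j from 1 to 3.
= (-6) + 72 + (-120) = -54.

-54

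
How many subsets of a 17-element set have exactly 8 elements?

24310

Choose the 8 positions: C(17,8) = 24310.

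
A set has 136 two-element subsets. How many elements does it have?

n(n−1)/2 = 136 ⇒ n(n−1) = 272. Since 17·16 = 272, n = 17.

17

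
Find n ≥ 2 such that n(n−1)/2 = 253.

n(n−1)/2 = 253 ⇒ n(n−1) = 506. Since 23·22 = 506, n = 23.

23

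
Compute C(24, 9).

1307504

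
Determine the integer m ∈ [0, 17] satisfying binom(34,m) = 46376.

C(34,m) increases on 0 ≤ m ≤ 17. C(34,3) = 5984 and C(34,4) = 46376, so m = 4.

4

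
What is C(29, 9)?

10015005

C(29,9) = (29·28·27·26·25·24·23·22·21) / 9! = 3634245014400 / 362880 = 10015005.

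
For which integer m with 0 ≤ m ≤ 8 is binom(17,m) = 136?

2

C(17,m) increases on 0 ≤ m ≤ 8. C(17,1) = 17 and C(17,2) = 136, so m = 2.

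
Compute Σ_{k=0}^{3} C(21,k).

1562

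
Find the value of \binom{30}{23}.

2035800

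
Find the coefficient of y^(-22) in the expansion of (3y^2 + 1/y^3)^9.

27

General term: C(9,j)·(3y^2)^j·(1/y^3)^(9-j), with y-exponent 2j − 3(9−j) = 5j − 27.
Set 5j − 27 = -22: j = 1.
C(9,1) = 9; 3^1 = 3; 1^8 = 1.
Coefficient = 9 · 3 · 1 = 27.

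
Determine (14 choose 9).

2002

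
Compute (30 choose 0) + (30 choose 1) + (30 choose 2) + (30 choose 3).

1 + 30 + 435 + 4060 = 4526.

4526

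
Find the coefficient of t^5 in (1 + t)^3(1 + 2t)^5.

Coefficient of t^5 = Σ_{j} C(3,j)·1^j·C(5,5-j)·2^(5-j) for j from 0 to 3.
= 32 + 240 + 240 + 40 = 552.

552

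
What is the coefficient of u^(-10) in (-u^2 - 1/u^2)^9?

General term: C(9,j)·(-u^2)^j·(-1/u^2)^(9-j), with u-exponent 2j − 2(9−j) = 4j − 18.
Set 4j − 18 = -10: j = 2.
C(9,2) = 36; (-1)^2 = 1; (-1)^7 = -1.
Coefficient = 36 · 1 · (-1) = -36.

-36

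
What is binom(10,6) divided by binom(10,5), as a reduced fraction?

C(n,k+1)/C(n,k) = (n−k)/(k+1) = (10−5)/(5+1) = 5/6.

5/6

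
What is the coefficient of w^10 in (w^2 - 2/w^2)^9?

144

General term: C(9,j)·(w^2)^j·(-2/w^2)^(9-j), with w-exponent 2j − 2(9−j) = 4j − 18.
Set 4j − 18 = 10: j = 7.
C(9,7) = 36; 1^7 = 1; (-2)^2 = 4.
Coefficient = 36 · 1 · 4 = 144.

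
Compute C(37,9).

124403620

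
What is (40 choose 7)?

C(40,7) = (40·39·38·37·36·35·34) / 7! = 93963542400 / 5040 = 18643560.

18643560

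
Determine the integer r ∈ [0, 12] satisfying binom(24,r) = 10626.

C(24,r) increases on 0 ≤ r ≤ 12. C(24,3) = 2024 and C(24,4) = 10626, so r = 4.

4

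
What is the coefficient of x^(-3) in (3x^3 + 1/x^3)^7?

General term: C(7,j)·(3x^3)^j·(1/x^3)^(7-j), with x-exponent 3j − 3(7−j) = 6j − 21.
Set 6j − 21 = -3: j = 3.
C(7,3) = 35; 3^3 = 27; 1^4 = 1.
Coefficient = 35 · 27 · 1 = 945.

945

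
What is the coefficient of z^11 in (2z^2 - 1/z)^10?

General term: C(10,j)·(2z^2)^j·(-1/z)^(10-j), with z-exponent 2j − 1(10−j) = 3j − 10.
Set 3j − 10 = 11: j = 7.
C(10,7) = 120; 2^7 = 128; (-1)^3 = -1.
Coefficient = 120 · 128 · (-1) = -15360.

-15360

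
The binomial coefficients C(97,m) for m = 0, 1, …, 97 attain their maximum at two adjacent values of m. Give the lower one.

For odd n = 97, C(97,m) peaks at m = (n−1)/2 and (n+1)/2; the lower is 48.

48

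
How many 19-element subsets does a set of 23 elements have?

8855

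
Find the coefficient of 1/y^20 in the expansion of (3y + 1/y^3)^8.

24

General term: C(8,j)·(3y)^j·(1/y^3)^(8-j), with y-exponent 1j − 3(8−j) = 4j − 24.
Set 4j − 24 = -20: j = 1.
C(8,1) = 8; 3^1 = 3; 1^7 = 1.
Coefficient = 8 · 3 · 1 = 24.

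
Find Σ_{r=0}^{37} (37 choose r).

137438953472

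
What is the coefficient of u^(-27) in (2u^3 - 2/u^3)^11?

22528

General term: C(11,j)·(2u^3)^j·(-2/u^3)^(11-j), with u-exponent 3j − 3(11−j) = 6j − 33.
Set 6j − 33 = -27: j = 1.
C(11,1) = 11; 2^1 = 2; (-2)^10 = 1024.
Coefficient = 11 · 2 · 1024 = 22528.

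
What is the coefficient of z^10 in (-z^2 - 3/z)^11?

General term: C(11,j)·(-z^2)^j·(-3/z)^(11-j), with z-exponent 2j − 1(11−j) = 3j − 11.
Set 3j − 11 = 10: j = 7.
C(11,7) = 330; (-1)^7 = -1; (-3)^4 = 81.
Coefficient = 330 · (-1) · 81 = -26730.

-26730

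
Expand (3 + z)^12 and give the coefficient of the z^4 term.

3247695

The general term is C(12,j)·(3)^j·(z)^(12-j); the z^4 term has j = 8.
C(12,8) = 495.
Coefficient = C(12,8) · 3^8 = 495 · 6561 = 3247695.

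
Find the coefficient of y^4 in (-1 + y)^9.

-126

The general term is C(9,j)·(-1)^j·(y)^(9-j); the y^4 term has j = 5.
C(9,5) = 126.
Coefficient = C(9,5) · (-1)^5 = 126 · (-1) = -126.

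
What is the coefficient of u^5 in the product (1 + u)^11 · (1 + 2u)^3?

4862

Coefficient of u^5 = Σ_{j} C(11,j)·1^j·C(3,5-j)·2^(5-j) for j from 2 to 5.
= 440 + 1980 + 1980 + 462 = 4862.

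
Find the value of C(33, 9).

C(33,9) = (33·32·31·30·29·28·27·26·25) / 9! = 13995229248000 / 362880 = 38567100.

38567100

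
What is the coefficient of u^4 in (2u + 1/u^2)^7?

448

General term: C(7,j)·(2u)^j·(1/u^2)^(7-j), with u-exponent 1j − 2(7−j) = 3j − 14.
Set 3j − 14 = 4: j = 6.
C(7,6) = 7; 2^6 = 64; 1^1 = 1.
Coefficient = 7 · 64 · 1 = 448.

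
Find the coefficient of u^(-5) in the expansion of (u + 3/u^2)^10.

61236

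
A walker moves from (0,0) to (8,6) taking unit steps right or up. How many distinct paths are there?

Each path is a sequence of 14 steps with 8 rights: C(14,8) = 3003.

3003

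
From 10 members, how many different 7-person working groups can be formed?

This is C(10,7) = 120.

120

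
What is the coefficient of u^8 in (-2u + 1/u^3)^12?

General term: C(12,j)·(-2u)^j·(1/u^3)^(12-j), with u-exponent 1j − 3(12−j) = 4j − 36.
Set 4j − 36 = 8: j = 11.
C(12,11) = 12; (-2)^11 = -2048; 1^1 = 1.
Coefficient = 12 · (-2048) · 1 = -24576.

-24576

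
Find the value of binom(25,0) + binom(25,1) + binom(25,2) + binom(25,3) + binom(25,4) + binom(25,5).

68406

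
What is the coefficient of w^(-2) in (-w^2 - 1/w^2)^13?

General term: C(13,j)·(-w^2)^j·(-1/w^2)^(13-j), with w-exponent 2j − 2(13−j) = 4j − 26.
Set 4j − 26 = -2: j = 6.
C(13,6) = 1716; (-1)^6 = 1; (-1)^7 = -1.
Coefficient = 1716 · 1 · (-1) = -1716.

-1716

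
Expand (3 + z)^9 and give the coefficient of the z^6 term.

2268

The general term is C(9,j)·(3)^j·(z)^(9-j); the z^6 term has j = 3.
C(9,3) = 84.
Coefficient = C(9,3) · 3^3 = 84 · 27 = 2268.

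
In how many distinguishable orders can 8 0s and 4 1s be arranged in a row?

495

Choose positions for the 0s: C(12,8) = 495.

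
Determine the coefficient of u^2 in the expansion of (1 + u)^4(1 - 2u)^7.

Coefficient of u^2 = Σ_{j} C(4,j)·1^j·C(7,2-j)·(-2)^(2-j) for j from 0 to 2.
= 84 + (-56) + 6 = 34.

34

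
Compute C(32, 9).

28048800

C(32,9) = (32·31·30·29·28·27·26·25·24) / 9! = 10178348544000 / 362880 = 28048800.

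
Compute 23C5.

C(23,5) = (23·22·21·20·19) / 5! = 4037880 / 120 = 33649.

33649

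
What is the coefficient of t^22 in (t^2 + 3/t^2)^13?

39

General term: C(13,j)·(t^2)^j·(3/t^2)^(13-j), with t-exponent 2j − 2(13−j) = 4j − 26.
Set 4j − 26 = 22: j = 12.
C(13,12) = 13; 1^12 = 1; 3^1 = 3.
Coefficient = 13 · 1 · 3 = 39.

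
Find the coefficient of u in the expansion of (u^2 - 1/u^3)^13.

General term: C(13,j)·(u^2)^j·(-1/u^3)^(13-j), with u-exponent 2j − 3(13−j) = 5j − 39.
Set 5j − 39 = 1: j = 8.
C(13,8) = 1287; 1^8 = 1; (-1)^5 = -1.
Coefficient = 1287 · 1 · (-1) = -1287.

-1287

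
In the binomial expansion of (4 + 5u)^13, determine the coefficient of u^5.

263577600000

The general term is C(13,j)·(4)^j·(5u)^(13-j); the u^5 term has j = 8.
C(13,8) = 1287.
Coefficient = C(13,8) · 4^8 · 5^5 = 1287 · 65536 · 3125 = 263577600000.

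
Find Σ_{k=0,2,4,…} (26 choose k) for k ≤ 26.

33554432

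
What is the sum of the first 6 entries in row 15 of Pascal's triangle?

1 + 15 + 105 + 455 + 1365 + 3003 = 4944.

4944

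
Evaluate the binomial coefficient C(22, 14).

C(22,14) = C(22,8) by symmetry.
C(22,8) = (22·21·20·19·18·17·16·15) / 8! = 12893126400 / 40320 = 319770.

319770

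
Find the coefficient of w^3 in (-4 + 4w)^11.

The general term is C(11,j)·(-4)^j·(4w)^(11-j); the w^3 term has j = 8.
C(11,8) = 165.
Coefficient = C(11,8) · (-4)^8 · 4^3 = 165 · 65536 · 64 = 692060160.

692060160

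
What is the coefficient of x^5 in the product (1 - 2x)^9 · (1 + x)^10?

-360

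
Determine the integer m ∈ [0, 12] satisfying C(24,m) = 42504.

C(24,m) increases on 0 ≤ m ≤ 12. C(24,4) = 10626 and C(24,5) = 42504, so m = 5.

5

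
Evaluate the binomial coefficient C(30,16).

145422675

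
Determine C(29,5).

C(29,5) = (29·28·27·26·25) / 5! = 14250600 / 120 = 118755.

118755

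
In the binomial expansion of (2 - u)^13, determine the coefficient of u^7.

The general term is C(13,j)·(2)^j·(-u)^(13-j); the u^7 term has j = 6.
C(13,6) = 1716.
Coefficient = C(13,6) · 2^6 · (-1)^7 = 1716 · 64 · (-1) = -109824.

-109824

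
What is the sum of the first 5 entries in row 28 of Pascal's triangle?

24158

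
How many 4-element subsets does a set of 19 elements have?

3876

C(19,4) = (19·18·17·16) / 4! = 93024 / 24 = 3876.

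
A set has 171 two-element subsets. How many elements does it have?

n(n−1)/2 = 171 ⇒ n(n−1) = 342. Since 19·18 = 342, n = 19.

19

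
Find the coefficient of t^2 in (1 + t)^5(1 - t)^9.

1

Coefficient of t^2 = Σ_{j} C(5,j)·1^j·C(9,2-j)·(-1)^(2-j) for j from 0 to 2.
= 36 + (-45) + 10 = 1.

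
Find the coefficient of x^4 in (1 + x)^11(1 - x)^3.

Coefficient of x^4 = Σ_{j} C(11,j)·1^j·C(3,4-j)·(-1)^(4-j) for j from 1 to 4.
= (-11) + 165 + (-495) + 330 = -11.

-11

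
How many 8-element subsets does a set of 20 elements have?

125970

C(20,8) = (20·19·18·17·16·15·14·13) / 8! = 5079110400 / 40320 = 125970.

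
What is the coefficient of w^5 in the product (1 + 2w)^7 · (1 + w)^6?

10128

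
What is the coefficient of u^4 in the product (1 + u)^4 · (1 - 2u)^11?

1233

Coefficient of u^4 = Σ_{j} C(4,j)·1^j·C(11,4-j)·(-2)^(4-j) for j from 0 to 4.
= 5280 + (-5280) + 1320 + (-88) + 1 = 1233.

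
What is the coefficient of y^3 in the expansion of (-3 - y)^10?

The general term is C(10,j)·(-3)^j·(-y)^(10-j); the y^3 term has j = 7.
C(10,7) = 120.
Coefficient = C(10,7) · (-3)^7 · (-1)^3 = 120 · (-2187) · (-1) = 262440.

262440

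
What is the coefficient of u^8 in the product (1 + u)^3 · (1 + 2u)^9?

36288

Coefficient of u^8 = Σ_{j} C(3,j)·1^j·C(9,8-j)·2^(8-j) for j from 0 to 3.
= 2304 + 13824 + 16128 + 4032 = 36288.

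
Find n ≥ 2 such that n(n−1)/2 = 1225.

50

n(n−1)/2 = 1225 ⇒ n(n−1) = 2450. Since 50·49 = 2450, n = 50.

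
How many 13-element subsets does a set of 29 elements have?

67863915

C(29,13) = (29·28·27·26·25·24·23·22·21·20·19·18·17) / 13! = 422590010274432000 / 6227020800 = 67863915.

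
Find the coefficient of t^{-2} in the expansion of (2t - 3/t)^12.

-55427328

General term: C(12,j)·(2t)^j·(-3/t)^(12-j), with t-exponent 1j − 1(12−j) = 2j − 12.
Set 2j − 12 = -2: j = 5.
C(12,5) = 792; 2^5 = 32; (-3)^7 = -2187.
Coefficient = 792 · 32 · (-2187) = -55427328.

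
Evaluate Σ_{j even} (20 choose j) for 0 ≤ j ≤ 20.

524288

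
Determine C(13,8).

1287

C(13,8) = C(13,5) by symmetry.
C(13,5) = (13·12·11·10·9) / 5! = 154440 / 120 = 1287.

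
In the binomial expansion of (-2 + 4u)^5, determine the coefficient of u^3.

2560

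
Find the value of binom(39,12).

C(39,12) = (39·38·37·36·35·34·33·32·31·30·29·28) / 12! = 1873278229119897600 / 479001600 = 3910797436.

3910797436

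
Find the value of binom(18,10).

C(18,10) = C(18,8) by symmetry.
C(18,8) = (18·17·16·15·14·13·12·11) / 8! = 1764322560 / 40320 = 43758.

43758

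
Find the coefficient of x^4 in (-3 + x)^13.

-14073345

The general term is C(13,j)·(-3)^j·(x)^(13-j); the x^4 term has j = 9.
C(13,9) = 715.
Coefficient = C(13,9) · (-3)^9 = 715 · (-19683) = -14073345.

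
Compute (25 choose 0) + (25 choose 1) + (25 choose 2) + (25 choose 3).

1 + 25 + 300 + 2300 = 2626.

2626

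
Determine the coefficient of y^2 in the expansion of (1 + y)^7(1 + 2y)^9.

Coefficient of y^2 = Σ_{j} C(7,j)·1^j·C(9,2-j)·2^(2-j) for j from 0 to 2.
= 144 + 126 + 21 = 291.

291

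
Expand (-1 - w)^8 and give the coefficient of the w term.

8

The general term is C(8,j)·(-1)^j·(-w)^(8-j); the w^1 term has j = 7.
C(8,7) = 8.
Coefficient = C(8,7) · (-1)^7 · (-1)^1 = 8 · (-1) · (-1) = 8.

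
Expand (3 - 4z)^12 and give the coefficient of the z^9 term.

-1557135360

The general term is C(12,j)·(3)^j·(-4z)^(12-j); the z^9 term has j = 3.
C(12,3) = 220.
Coefficient = C(12,3) · 3^3 · (-4)^9 = 220 · 27 · (-262144) = -1557135360.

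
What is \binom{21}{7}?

C(21,7) = (21·20·19·18·17·16·15) / 7! = 586051200 / 5040 = 116280.

116280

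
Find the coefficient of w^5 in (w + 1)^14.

2002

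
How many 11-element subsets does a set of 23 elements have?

1352078

C(23,11) = (23·22·21·20·19·18·17·16·15·14·13) / 11! = 53970627110400 / 39916800 = 1352078.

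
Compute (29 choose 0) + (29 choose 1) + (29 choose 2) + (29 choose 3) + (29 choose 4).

1 + 29 + 406 + 3654 + 23751 = 27841.

27841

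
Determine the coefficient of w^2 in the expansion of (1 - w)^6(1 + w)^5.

Coefficient of w^2 = Σ_{j} C(6,j)·(-1)^j·C(5,2-j)·1^(2-j) for j from 0 to 2.
= 10 + (-30) + 15 = -5.

-5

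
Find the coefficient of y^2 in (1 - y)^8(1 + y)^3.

7

Coefficient of y^2 = Σ_{j} C(8,j)·(-1)^j·C(3,2-j)·1^(2-j) for j from 0 to 2.
= 3 + (-24) + 28 = 7.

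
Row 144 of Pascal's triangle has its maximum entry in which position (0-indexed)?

72

C(144,j) is maximized at j = 144/2 = 72.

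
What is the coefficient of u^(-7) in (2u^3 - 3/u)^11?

General term: C(11,j)·(2u^3)^j·(-3/u)^(11-j), with u-exponent 3j − 1(11−j) = 4j − 11.
Set 4j − 11 = -7: j = 1.
C(11,1) = 11; 2^1 = 2; (-3)^10 = 59049.
Coefficient = 11 · 2 · 59049 = 1299078.

1299078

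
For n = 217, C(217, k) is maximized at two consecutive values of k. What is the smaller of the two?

108

For odd n = 217, C(217,k) peaks at k = (n−1)/2 and (n+1)/2; the smaller is 108.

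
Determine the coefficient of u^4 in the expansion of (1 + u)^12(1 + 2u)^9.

24039

Coefficient of u^4 = Σ_{j} C(12,j)·1^j·C(9,4-j)·2^(4-j) for j from 0 to 4.
= 2016 + 8064 + 9504 + 3960 + 495 = 24039.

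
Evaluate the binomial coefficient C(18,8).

C(18,8) = (18·17·16·15·14·13·12·11) / 8! = 1764322560 / 40320 = 43758.

43758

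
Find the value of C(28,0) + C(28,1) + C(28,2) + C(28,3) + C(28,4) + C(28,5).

122438

1 + 28 + 378 + 3276 + 20475 + 98280 = 122438.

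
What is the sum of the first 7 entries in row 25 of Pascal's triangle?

245506

1 + 25 + 300 + 2300 + 12650 + 53130 + 177100 = 245506.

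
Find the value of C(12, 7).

792

C(12,7) = C(12,5) by symmetry.
C(12,5) = (12·11·10·9·8) / 5! = 95040 / 120 = 792.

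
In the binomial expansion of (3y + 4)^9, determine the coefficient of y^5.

7838208

The general term is C(9,j)·(3y)^j·(4)^(9-j); the y^5 term has j = 5.
C(9,5) = 126.
Coefficient = C(9,5) · 3^5 · 4^4 = 126 · 243 · 256 = 7838208.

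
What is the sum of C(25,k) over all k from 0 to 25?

The entries of row 25 sum to 2^25 = 33554432.

33554432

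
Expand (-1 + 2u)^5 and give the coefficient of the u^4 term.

-80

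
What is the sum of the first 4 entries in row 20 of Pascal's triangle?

1 + 20 + 190 + 1140 = 1351.

1351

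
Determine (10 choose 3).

120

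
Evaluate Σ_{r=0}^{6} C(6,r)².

Σ C(6,r)² is the coefficient of x^6 in (1+x)^6(1+x)^6 = (1+x)^12, i.e. C(12,6) = 924.

924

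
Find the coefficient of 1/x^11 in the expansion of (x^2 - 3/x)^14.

-22320522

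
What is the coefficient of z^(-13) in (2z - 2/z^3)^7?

General term: C(7,j)·(2z)^j·(-2/z^3)^(7-j), with z-exponent 1j − 3(7−j) = 4j − 21.
Set 4j − 21 = -13: j = 2.
C(7,2) = 21; 2^2 = 4; (-2)^5 = -32.
Coefficient = 21 · 4 · (-32) = -2688.

-2688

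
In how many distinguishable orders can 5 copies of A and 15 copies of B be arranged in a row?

Choose positions for the A's: C(20,5) = 15504.

15504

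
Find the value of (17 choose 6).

12376

C(17,6) = (17·16·15·14·13·12) / 6! = 8910720 / 720 = 12376.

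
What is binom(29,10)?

20030010

C(29,10) = (29·28·27·26·25·24·23·22·21·20) / 10! = 72684900288000 / 3628800 = 20030010.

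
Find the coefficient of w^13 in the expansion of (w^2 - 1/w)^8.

-8

General term: C(8,j)·(w^2)^j·(-1/w)^(8-j), with w-exponent 2j − 1(8−j) = 3j − 8.
Set 3j − 8 = 13: j = 7.
C(8,7) = 8; 1^7 = 1; (-1)^1 = -1.
Coefficient = 8 · 1 · (-1) = -8.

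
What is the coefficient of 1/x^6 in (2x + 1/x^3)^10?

13440

General term: C(10,j)·(2x)^j·(1/x^3)^(10-j), with x-exponent 1j − 3(10−j) = 4j − 30.
Set 4j − 30 = -6: j = 6.
C(10,6) = 210; 2^6 = 64; 1^4 = 1.
Coefficient = 210 · 64 · 1 = 13440.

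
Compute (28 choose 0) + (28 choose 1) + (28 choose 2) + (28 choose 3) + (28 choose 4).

1 + 28 + 378 + 3276 + 20475 = 24158.

24158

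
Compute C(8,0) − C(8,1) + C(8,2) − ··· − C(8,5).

-21

The partial alternating sum Σ_{k=0}^{5} (−1)^k C(8,k) = (−1)^5 C(7,5) = -21.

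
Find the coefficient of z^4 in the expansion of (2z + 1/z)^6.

General term: C(6,j)·(2z)^j·(1/z)^(6-j), with z-exponent 1j − 1(6−j) = 2j − 6.
Set 2j − 6 = 4: j = 5.
C(6,5) = 6; 2^5 = 32; 1^1 = 1.
Coefficient = 6 · 32 · 1 = 192.

192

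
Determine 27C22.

80730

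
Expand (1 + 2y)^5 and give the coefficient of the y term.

The general term is C(5,j)·(1)^j·(2y)^(5-j); the y^1 term has j = 4.
C(5,4) = 5.
Coefficient = C(5,4) · 2^1 = 5 · 2 = 10.

10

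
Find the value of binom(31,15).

300540195

C(31,15) = (31·30·29·28·27·26·25·24·23·22·21·20·19·18·17) / 15! = 393008709555221760000 / 1307674368000 = 300540195.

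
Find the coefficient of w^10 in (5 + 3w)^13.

The general term is C(13,j)·(5)^j·(3w)^(13-j); the w^10 term has j = 3.
C(13,3) = 286.
Coefficient = C(13,3) · 5^3 · 3^10 = 286 · 125 · 59049 = 2111001750.

2111001750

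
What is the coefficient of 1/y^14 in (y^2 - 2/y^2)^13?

General term: C(13,j)·(y^2)^j·(-2/y^2)^(13-j), with y-exponent 2j − 2(13−j) = 4j − 26.
Set 4j − 26 = -14: j = 3.
C(13,3) = 286; 1^3 = 1; (-2)^10 = 1024.
Coefficient = 286 · 1 · 1024 = 292864.

292864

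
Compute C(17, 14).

C(17,14) = C(17,3) by symmetry.
C(17,3) = (17·16·15) / 3! = 4080 / 6 = 680.

680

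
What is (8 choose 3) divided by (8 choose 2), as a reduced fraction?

2

C(n,k+1)/C(n,k) = (n−k)/(k+1) = (8−2)/(2+1) = 6/3 = 2.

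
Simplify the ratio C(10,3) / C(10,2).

8/3

C(n,k+1)/C(n,k) = (n−k)/(k+1) = (10−2)/(2+1) = 8/3.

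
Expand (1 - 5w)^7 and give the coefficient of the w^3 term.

The general term is C(7,j)·(1)^j·(-5w)^(7-j); the w^3 term has j = 4.
C(7,4) = 35.
Coefficient = C(7,4) · (-5)^3 = 35 · (-125) = -4375.

-4375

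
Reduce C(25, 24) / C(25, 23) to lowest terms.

C(n,k+1)/C(n,k) = (n−k)/(k+1) = (25−23)/(23+1) = 2/24 = 1/12.

1/12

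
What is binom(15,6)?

5005

C(15,6) = (15·14·13·12·11·10) / 6! = 3603600 / 720 = 5005.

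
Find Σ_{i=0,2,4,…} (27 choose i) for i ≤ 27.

Half of (1+1)^27 + (1−1)^27 gives the even-index sum: 2^26 = 67108864.

67108864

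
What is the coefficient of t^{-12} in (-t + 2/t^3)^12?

59136

General term: C(12,j)·(-t)^j·(2/t^3)^(12-j), with t-exponent 1j − 3(12−j) = 4j − 36.
Set 4j − 36 = -12: j = 6.
C(12,6) = 924; (-1)^6 = 1; 2^6 = 64.
Coefficient = 924 · 1 · 64 = 59136.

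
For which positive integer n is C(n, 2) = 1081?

n(n−1)/2 = 1081 ⇒ n(n−1) = 2162. Since 47·46 = 2162, n = 47.

47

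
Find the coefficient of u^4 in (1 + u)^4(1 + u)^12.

1820

(1 + u)^4(1 + u)^12 = (1 + u)^16, so the coefficient of u^4 is C(16,4)·1^4 = 1820·1 = 1820.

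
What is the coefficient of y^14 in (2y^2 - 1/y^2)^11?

28160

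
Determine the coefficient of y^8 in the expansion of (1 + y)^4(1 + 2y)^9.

Coefficient of y^8 = Σ_{j} C(4,j)·1^j·C(9,8-j)·2^(8-j) for j from 0 to 4.
= 2304 + 18432 + 32256 + 16128 + 2016 = 71136.

71136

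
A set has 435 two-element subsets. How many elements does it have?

30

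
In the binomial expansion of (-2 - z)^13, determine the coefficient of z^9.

-11440

The general term is C(13,j)·(-2)^j·(-z)^(13-j); the z^9 term has j = 4.
C(13,4) = 715.
Coefficient = C(13,4) · (-2)^4 · (-1)^9 = 715 · 16 · (-1) = -11440.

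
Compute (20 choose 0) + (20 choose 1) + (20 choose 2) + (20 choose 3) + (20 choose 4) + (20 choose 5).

1 + 20 + 190 + 1140 + 4845 + 15504 = 21700.

21700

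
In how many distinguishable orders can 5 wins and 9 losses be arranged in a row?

Choose positions for the wins: C(14,5) = 2002.

2002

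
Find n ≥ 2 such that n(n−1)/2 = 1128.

48

n(n−1)/2 = 1128 ⇒ n(n−1) = 2256. Since 48·47 = 2256, n = 48.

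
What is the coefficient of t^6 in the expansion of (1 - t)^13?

1716

The general term is C(13,j)·(1)^j·(-t)^(13-j); the t^6 term has j = 7.
C(13,7) = 1716.
Coefficient = C(13,7) = 1716.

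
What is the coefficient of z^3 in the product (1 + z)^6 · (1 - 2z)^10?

-160

Coefficient of z^3 = Σ_{j} C(6,j)·1^j·C(10,3-j)·(-2)^(3-j) for j from 0 to 3.
= (-960) + 1080 + (-300) + 20 = -160.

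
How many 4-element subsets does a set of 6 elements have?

15

C(6,4) = C(6,2) by symmetry.
C(6,2) = (6·5) / 2! = 30 / 2 = 15.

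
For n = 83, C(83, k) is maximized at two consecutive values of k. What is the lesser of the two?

41

For odd n = 83, C(83,k) peaks at k = (n−1)/2 and (n+1)/2; the lesser is 41.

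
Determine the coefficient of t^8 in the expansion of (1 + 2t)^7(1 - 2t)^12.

-53760

Coefficient of t^8 = Σ_{j} C(7,j)·2^j·C(12,8-j)·(-2)^(8-j) for j from 0 to 7.
= 126720 + (-1419264) + 4967424 + (-7096320) + 4435200 + (-1182720) + 118272 + (-3072) = -53760.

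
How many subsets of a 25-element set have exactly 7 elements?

480700

Choose the 7 positions: C(25,7) = 480700.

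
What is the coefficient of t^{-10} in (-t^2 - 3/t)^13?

-6908733

General term: C(13,j)·(-t^2)^j·(-3/t)^(13-j), with t-exponent 2j − 1(13−j) = 3j − 13.
Set 3j − 13 = -10: j = 1.
C(13,1) = 13; (-1)^1 = -1; (-3)^12 = 531441.
Coefficient = 13 · (-1) · 531441 = -6908733.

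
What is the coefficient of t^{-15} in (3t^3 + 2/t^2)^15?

General term: C(15,j)·(3t^3)^j·(2/t^2)^(15-j), with t-exponent 3j − 2(15−j) = 5j − 30.
Set 5j − 30 = -15: j = 3.
C(15,3) = 455; 3^3 = 27; 2^12 = 4096.
Coefficient = 455 · 27 · 4096 = 50319360.

50319360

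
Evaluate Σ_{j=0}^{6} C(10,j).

1 + 10 + 45 + 120 + 210 + 252 + 210 = 848.

848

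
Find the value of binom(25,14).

4457400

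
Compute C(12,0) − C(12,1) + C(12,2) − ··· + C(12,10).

11

The partial alternating sum Σ_{k=0}^{10} (−1)^k C(12,k) = (−1)^10 C(11,10) = 11.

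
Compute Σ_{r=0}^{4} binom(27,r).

20854

1 + 27 + 351 + 2925 + 17550 = 20854.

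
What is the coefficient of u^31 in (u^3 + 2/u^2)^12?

24

General term: C(12,j)·(u^3)^j·(2/u^2)^(12-j), with u-exponent 3j − 2(12−j) = 5j − 24.
Set 5j − 24 = 31: j = 11.
C(12,11) = 12; 1^11 = 1; 2^1 = 2.
Coefficient = 12 · 1 · 2 = 24.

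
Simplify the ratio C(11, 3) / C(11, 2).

C(n,k+1)/C(n,k) = (n−k)/(k+1) = (11−2)/(2+1) = 9/3 = 3.

3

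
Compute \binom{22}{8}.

319770

C(22,8) = (22·21·20·19·18·17·16·15) / 8! = 12893126400 / 40320 = 319770.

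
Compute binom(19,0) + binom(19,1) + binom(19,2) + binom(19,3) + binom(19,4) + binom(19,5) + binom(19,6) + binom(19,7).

1 + 19 + 171 + 969 + 3876 + 11628 + 27132 + 50388 = 94184.

94184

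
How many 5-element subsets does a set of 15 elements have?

3003

C(15,5) = (15·14·13·12·11) / 5! = 360360 / 120 = 3003.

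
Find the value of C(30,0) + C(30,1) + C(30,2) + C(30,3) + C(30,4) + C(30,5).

1 + 30 + 435 + 4060 + 27405 + 142506 = 174437.

174437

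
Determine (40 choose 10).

847660528

C(40,10) = (40·39·38·37·36·35·34·33·32·31) / 10! = 3075990524006400 / 3628800 = 847660528.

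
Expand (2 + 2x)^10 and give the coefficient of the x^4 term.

The general term is C(10,j)·(2)^j·(2x)^(10-j); the x^4 term has j = 6.
C(10,6) = 210.
Coefficient = C(10,6) · 2^6 · 2^4 = 210 · 64 · 16 = 215040.

215040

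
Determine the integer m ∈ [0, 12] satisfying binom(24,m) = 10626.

4

C(24,m) increases on 0 ≤ m ≤ 12. C(24,3) = 2024 and C(24,4) = 10626, so m = 4.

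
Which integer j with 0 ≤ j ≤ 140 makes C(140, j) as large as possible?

C(140,j) is maximized at j = 140/2 = 70.

70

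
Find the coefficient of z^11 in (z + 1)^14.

The general term is C(14,j)·(z)^j·(1)^(14-j); the z^11 term has j = 11.
C(14,11) = 364.
Coefficient = C(14,11) = 364.

364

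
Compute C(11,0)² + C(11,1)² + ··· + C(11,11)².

Σ C(11,j)² is the coefficient of x^11 in (1+x)^11(1+x)^11 = (1+x)^22, i.e. C(22,11) = 705432.

705432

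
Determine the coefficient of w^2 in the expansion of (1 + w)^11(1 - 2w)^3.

1

Coefficient of w^2 = Σ_{j} C(11,j)·1^j·C(3,2-j)·(-2)^(2-j) for j from 0 to 2.
= 12 + (-66) + 55 = 1.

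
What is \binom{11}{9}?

55

C(11,9) = C(11,2) by symmetry.
C(11,2) = (11·10) / 2! = 110 / 2 = 55.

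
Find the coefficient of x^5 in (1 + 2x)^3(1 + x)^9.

2178

Coefficient of x^5 = Σ_{j} C(3,j)·2^j·C(9,5-j)·1^(5-j) for j from 0 to 3.
= 126 + 756 + 1008 + 288 = 2178.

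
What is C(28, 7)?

1184040

C(28,7) = (28·27·26·25·24·23·22) / 7! = 5967561600 / 5040 = 1184040.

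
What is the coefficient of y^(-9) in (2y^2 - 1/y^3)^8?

-448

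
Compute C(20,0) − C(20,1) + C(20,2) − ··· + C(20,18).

19

The partial alternating sum Σ_{k=0}^{18} (−1)^k C(20,k) = (−1)^18 C(19,18) = 19.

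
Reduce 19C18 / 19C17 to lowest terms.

1/9

C(n,k+1)/C(n,k) = (n−k)/(k+1) = (19−17)/(17+1) = 2/18 = 1/9.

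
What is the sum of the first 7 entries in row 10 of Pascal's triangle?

1 + 10 + 45 + 120 + 210 + 252 + 210 = 848.

848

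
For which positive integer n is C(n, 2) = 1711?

59

n(n−1)/2 = 1711 ⇒ n(n−1) = 3422. Since 59·58 = 3422, n = 59.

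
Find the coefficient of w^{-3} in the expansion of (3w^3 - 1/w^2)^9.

General term: C(9,j)·(3w^3)^j·(-1/w^2)^(9-j), with w-exponent 3j − 2(9−j) = 5j − 18.
Set 5j − 18 = -3: j = 3.
C(9,3) = 84; 3^3 = 27; (-1)^6 = 1.
Coefficient = 84 · 27 · 1 = 2268.

2268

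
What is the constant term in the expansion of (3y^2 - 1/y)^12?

40095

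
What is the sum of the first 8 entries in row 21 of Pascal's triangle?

1 + 21 + 210 + 1330 + 5985 + 20349 + 54264 + 116280 = 198440.

198440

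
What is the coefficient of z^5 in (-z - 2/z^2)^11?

-220

General term: C(11,j)·(-z)^j·(-2/z^2)^(11-j), with z-exponent 1j − 2(11−j) = 3j − 22.
Set 3j − 22 = 5: j = 9.
C(11,9) = 55; (-1)^9 = -1; (-2)^2 = 4.
Coefficient = 55 · (-1) · 4 = -220.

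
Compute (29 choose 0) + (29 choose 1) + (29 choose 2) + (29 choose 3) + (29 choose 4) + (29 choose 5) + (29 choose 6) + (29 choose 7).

2182396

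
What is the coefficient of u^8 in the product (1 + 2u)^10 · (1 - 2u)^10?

53760

Coefficient of u^8 = Σ_{j} C(10,j)·2^j·C(10,8-j)·(-2)^(8-j) for j from 0 to 8.
= 11520 + (-307200) + 2419200 + (-7741440) + 11289600 + (-7741440) + 2419200 + (-307200) + 11520 = 53760.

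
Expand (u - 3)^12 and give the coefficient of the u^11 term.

The general term is C(12,j)·(u)^j·(-3)^(12-j); the u^11 term has j = 11.
C(12,11) = 12.
Coefficient = C(12,11) · (-3)^1 = 12 · (-3) = -36.

-36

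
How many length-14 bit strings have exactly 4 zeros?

1001

Choose the 4 positions: C(14,4) = 1001.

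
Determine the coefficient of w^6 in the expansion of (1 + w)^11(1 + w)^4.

5005

(1 + w)^11(1 + w)^4 = (1 + w)^15, so the coefficient of w^6 is C(15,6)·1^6 = 5005·1 = 5005.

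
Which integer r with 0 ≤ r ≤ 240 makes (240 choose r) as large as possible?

C(240,r) is maximized at r = 240/2 = 120.

120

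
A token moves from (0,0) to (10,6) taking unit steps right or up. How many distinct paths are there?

Each path is a sequence of 16 steps with 10 rights: C(16,10) = 8008.

8008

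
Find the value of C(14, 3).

364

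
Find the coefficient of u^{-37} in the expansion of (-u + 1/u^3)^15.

105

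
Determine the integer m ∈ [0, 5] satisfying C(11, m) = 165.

C(11,m) increases on 0 ≤ m ≤ 5. C(11,2) = 55 and C(11,3) = 165, so m = 3.

3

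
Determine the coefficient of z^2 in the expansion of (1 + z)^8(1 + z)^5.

78

Coefficient of z^2 = Σ_{j} C(8,j)·C(5,2-j) for j from 0 to 2.
= 10 + 40 + 28 = 78.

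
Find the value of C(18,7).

C(18,7) = (18·17·16·15·14·13·12) / 7! = 160392960 / 5040 = 31824.

31824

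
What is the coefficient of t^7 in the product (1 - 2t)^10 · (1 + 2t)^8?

Coefficient of t^7 = Σ_{j} C(10,j)·(-2)^j·C(8,7-j)·2^(7-j) for j from 0 to 7.
= 1024 + (-35840) + 322560 + (-1075200) + 1505280 + (-903168) + 215040 + (-15360) = 14336.

14336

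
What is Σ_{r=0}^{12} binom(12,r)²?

2704156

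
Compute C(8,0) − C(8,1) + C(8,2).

21

The partial alternating sum Σ_{k=0}^{2} (−1)^k C(8,k) = (−1)^2 C(7,2) = 21.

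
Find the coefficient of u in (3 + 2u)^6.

The general term is C(6,j)·(3)^j·(2u)^(6-j); the u^1 term has j = 5.
C(6,5) = 6.
Coefficient = C(6,5) · 3^5 · 2^1 = 6 · 243 · 2 = 2916.

2916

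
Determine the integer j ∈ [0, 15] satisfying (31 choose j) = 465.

C(31,j) increases on 0 ≤ j ≤ 15. C(31,1) = 31 and C(31,2) = 465, so j = 2.

2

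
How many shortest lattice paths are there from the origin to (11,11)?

705432

Each path is a sequence of 22 steps with 11 rights: C(22,11) = 705432.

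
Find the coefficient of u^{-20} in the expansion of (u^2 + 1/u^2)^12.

12

General term: C(12,j)·(u^2)^j·(1/u^2)^(12-j), with u-exponent 2j − 2(12−j) = 4j − 24.
Set 4j − 24 = -20: j = 1.
C(12,1) = 12; 1^1 = 1; 1^11 = 1.
Coefficient = 12 · 1 · 1 = 12.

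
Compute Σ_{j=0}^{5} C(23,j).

44552

1 + 23 + 253 + 1771 + 8855 + 33649 = 44552.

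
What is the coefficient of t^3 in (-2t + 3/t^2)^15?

-226437120

General term: C(15,j)·(-2t)^j·(3/t^2)^(15-j), with t-exponent 1j − 2(15−j) = 3j − 30.
Set 3j − 30 = 3: j = 11.
C(15,11) = 1365; (-2)^11 = -2048; 3^4 = 81.
Coefficient = 1365 · (-2048) · 81 = -226437120.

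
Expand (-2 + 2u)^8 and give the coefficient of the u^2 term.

7168

The general term is C(8,j)·(-2)^j·(2u)^(8-j); the u^2 term has j = 6.
C(8,6) = 28.
Coefficient = C(8,6) · (-2)^6 · 2^2 = 28 · 64 · 4 = 7168.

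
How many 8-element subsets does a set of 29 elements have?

4292145

C(29,8) = (29·28·27·26·25·24·23·22) / 8! = 173059286400 / 40320 = 4292145.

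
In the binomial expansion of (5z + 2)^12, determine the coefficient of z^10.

The general term is C(12,j)·(5z)^j·(2)^(12-j); the z^10 term has j = 10.
C(12,10) = 66.
Coefficient = C(12,10) · 5^10 · 2^2 = 66 · 9765625 · 4 = 2578125000.

2578125000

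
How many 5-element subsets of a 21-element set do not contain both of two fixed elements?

19380

All 5-subsets: C(21,5) = 20349. Those containing both fixed elements: C(19,3) = 969.
20349 − 969 = 19380.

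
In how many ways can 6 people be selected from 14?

3003

This is C(14,6) = 3003.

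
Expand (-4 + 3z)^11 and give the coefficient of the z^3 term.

291962880

The general term is C(11,j)·(-4)^j·(3z)^(11-j); the z^3 term has j = 8.
C(11,8) = 165.
Coefficient = C(11,8) · (-4)^8 · 3^3 = 165 · 65536 · 27 = 291962880.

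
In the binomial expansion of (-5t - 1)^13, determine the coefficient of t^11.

-3808593750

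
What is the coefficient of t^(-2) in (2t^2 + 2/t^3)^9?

General term: C(9,j)·(2t^2)^j·(2/t^3)^(9-j), with t-exponent 2j − 3(9−j) = 5j − 27.
Set 5j − 27 = -2: j = 5.
C(9,5) = 126; 2^5 = 32; 2^4 = 16.
Coefficient = 126 · 32 · 16 = 64512.

64512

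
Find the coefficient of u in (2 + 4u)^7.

The general term is C(7,j)·(2)^j·(4u)^(7-j); the u^1 term has j = 6.
C(7,6) = 7.
Coefficient = C(7,6) · 2^6 · 4^1 = 7 · 64 · 4 = 1792.

1792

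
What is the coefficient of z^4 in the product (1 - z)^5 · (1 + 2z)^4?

Coefficient of z^4 = Σ_{j} C(5,j)·(-1)^j·C(4,4-j)·2^(4-j) for j from 0 to 4.
= 16 + (-160) + 240 + (-80) + 5 = 21.

21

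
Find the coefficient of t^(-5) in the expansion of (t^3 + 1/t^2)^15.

General term: C(15,j)·(t^3)^j·(1/t^2)^(15-j), with t-exponent 3j − 2(15−j) = 5j − 30.
Set 5j − 30 = -5: j = 5.
C(15,5) = 3003; 1^5 = 1; 1^10 = 1.
Coefficient = 3003 · 1 · 1 = 3003.

3003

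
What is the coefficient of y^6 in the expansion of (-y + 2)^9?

672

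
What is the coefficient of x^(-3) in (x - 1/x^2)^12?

-792

General term: C(12,j)·(x)^j·(-1/x^2)^(12-j), with x-exponent 1j − 2(12−j) = 3j − 24.
Set 3j − 24 = -3: j = 7.
C(12,7) = 792; 1^7 = 1; (-1)^5 = -1.
Coefficient = 792 · 1 · (-1) = -792.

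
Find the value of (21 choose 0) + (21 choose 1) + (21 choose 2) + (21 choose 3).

1562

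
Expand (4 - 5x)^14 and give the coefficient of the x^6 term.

The general term is C(14,j)·(4)^j·(-5x)^(14-j); the x^6 term has j = 8.
C(14,8) = 3003.
Coefficient = C(14,8) · 4^8 · (-5)^6 = 3003 · 65536 · 15625 = 3075072000000.

3075072000000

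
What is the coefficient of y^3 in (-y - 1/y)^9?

General term: C(9,j)·(-y)^j·(-1/y)^(9-j), with y-exponent 1j − 1(9−j) = 2j − 9.
Set 2j − 9 = 3: j = 6.
C(9,6) = 84; (-1)^6 = 1; (-1)^3 = -1.
Coefficient = 84 · 1 · (-1) = -84.

-84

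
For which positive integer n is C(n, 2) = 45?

n(n−1)/2 = 45 ⇒ n(n−1) = 90. Since 10·9 = 90, n = 10.

10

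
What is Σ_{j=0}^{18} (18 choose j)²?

Σ C(18,j)² is the coefficient of x^18 in (1+x)^18(1+x)^18 = (1+x)^36, i.e. C(36,18) = 9075135300.

9075135300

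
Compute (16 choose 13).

560

C(16,13) = C(16,3) by symmetry.
C(16,3) = (16·15·14) / 3! = 3360 / 6 = 560.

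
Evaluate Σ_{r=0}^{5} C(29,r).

1 + 29 + 406 + 3654 + 23751 + 118755 = 146596.

146596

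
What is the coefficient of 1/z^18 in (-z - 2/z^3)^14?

768768

General term: C(14,j)·(-z)^j·(-2/z^3)^(14-j), with z-exponent 1j − 3(14−j) = 4j − 42.
Set 4j − 42 = -18: j = 6.
C(14,6) = 3003; (-1)^6 = 1; (-2)^8 = 256.
Coefficient = 3003 · 1 · 256 = 768768.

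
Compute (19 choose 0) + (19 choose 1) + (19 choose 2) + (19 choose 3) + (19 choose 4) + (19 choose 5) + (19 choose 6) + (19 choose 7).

1 + 19 + 171 + 969 + 3876 + 11628 + 27132 + 50388 = 94184.

94184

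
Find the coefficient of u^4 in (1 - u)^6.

15

The general term is C(6,j)·(1)^j·(-u)^(6-j); the u^4 term has j = 2.
C(6,2) = 15.
Coefficient = C(6,2) = 15.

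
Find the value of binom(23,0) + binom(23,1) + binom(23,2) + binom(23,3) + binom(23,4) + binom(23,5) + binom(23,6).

1 + 23 + 253 + 1771 + 8855 + 33649 + 100947 = 145499.

145499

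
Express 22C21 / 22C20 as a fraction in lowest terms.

C(n,k+1)/C(n,k) = (n−k)/(k+1) = (22−20)/(20+1) = 2/21.

2/21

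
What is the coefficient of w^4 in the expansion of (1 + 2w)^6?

240

The general term is C(6,j)·(1)^j·(2w)^(6-j); the w^4 term has j = 2.
C(6,2) = 15.
Coefficient = C(6,2) · 2^4 = 15 · 16 = 240.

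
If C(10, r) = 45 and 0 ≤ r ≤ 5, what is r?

2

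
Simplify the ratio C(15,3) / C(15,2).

13/3

C(n,k+1)/C(n,k) = (n−k)/(k+1) = (15−2)/(2+1) = 13/3.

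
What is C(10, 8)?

45

C(10,8) = C(10,2) by symmetry.
C(10,2) = (10·9) / 2! = 90 / 2 = 45.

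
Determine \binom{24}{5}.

42504

C(24,5) = (24·23·22·21·20) / 5! = 5100480 / 120 = 42504.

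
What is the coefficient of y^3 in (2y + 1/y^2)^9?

4608

General term: C(9,j)·(2y)^j·(1/y^2)^(9-j), with y-exponent 1j − 2(9−j) = 3j − 18.
Set 3j − 18 = 3: j = 7.
C(9,7) = 36; 2^7 = 128; 1^2 = 1.
Coefficient = 36 · 128 · 1 = 4608.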